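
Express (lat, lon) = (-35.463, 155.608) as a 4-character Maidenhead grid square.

Shift to the Maidenhead origin (180°W, 90°S): lon 335.61, lat 54.54.
Field: 335.61/20 → 16 → Q, 54.54/10 → 5 → F; chars QF.
Square: 15.61/2 → 7, 4.54/1 → 4; chars 74.

QF74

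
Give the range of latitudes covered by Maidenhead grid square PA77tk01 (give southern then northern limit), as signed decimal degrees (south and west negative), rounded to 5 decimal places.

Field P=15, A=0: +15·20° lon, +0·10° lat → SW at lon 120°, lat -90°.
Square 7, 7: +7·2° lon, +7·1° lat → SW at lon 134°, lat -83°.
Subsquare t=19, k=10: +19·0.0833333° lon, +10·0.0416667° lat → SW at lon 135.583°, lat -82.5833°.
Extended square 0, 1: +0·0.00833333° lon, +1·0.00416667° lat → SW at lon 135.583°, lat -82.5792°.
Cell spans 0.00833333° lon × 0.00416667° lat.
south -82.57917, north -82.57500.

-82.57917, -82.57500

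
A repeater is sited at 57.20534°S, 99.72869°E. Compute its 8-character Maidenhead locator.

Shift to the Maidenhead origin (180°W, 90°S): lon 279.72869, lat 32.79466.
Field (20°×10°, letters A–R): 279.72869/20 → 13 → N, 32.79466/10 → 3 → D; chars ND.
Square (2°×1°, digits 0–9): 19.72869/2 → 9, 2.79466/1 → 2; chars 92.
Subsquare (5′×2.5′, letters a–x): 1.72869/0.0833333 → 20 → u, 0.79466/0.0416667 → 19 → t; chars ut.
Extended square (30″×15″, digits 0–9): 0.06202/0.00833333 → 7, 0.00299/0.00416667 → 0; chars 70.

ND92ut70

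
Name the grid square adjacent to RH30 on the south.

RG39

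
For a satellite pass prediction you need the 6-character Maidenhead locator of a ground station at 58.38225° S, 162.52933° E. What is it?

RD11go

Add 180° to longitude and 90° to latitude: 342.5293, 31.6178.
Field (20°×10°, letters A–R): 342.5293/20 → 17 → R, 31.6178/10 → 3 → D; chars RD.
Square (2°×1°, digits 0–9): 2.5293/2 → 1, 1.6178/1 → 1; chars 11.
Subsquare (5′×2.5′, letters a–x): 0.5293/0.0833333 → 6 → g, 0.6178/0.0416667 → 14 → o; chars go.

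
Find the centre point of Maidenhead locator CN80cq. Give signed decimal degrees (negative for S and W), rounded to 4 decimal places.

40.6875, -123.7917

Field C=2, N=13: +2·20° lon, +13·10° lat → SW at lon -140°, lat 40°.
Square 8, 0: +8·2° lon, +0·1° lat → SW at lon -124°, lat 40°.
Subsquare c=2, q=16: +2·0.0833333° lon, +16·0.0416667° lat → SW at lon -123.833°, lat 40.6667°.
Cell spans 0.0833333° lon × 0.0416667° lat. Centre is SW corner plus half of each.
latitude 40.6875, longitude -123.7917.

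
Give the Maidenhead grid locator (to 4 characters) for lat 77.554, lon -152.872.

Add 180° to longitude and 90° to latitude: 27.13, 167.55.
Field: lon ⌊27.13/20⌋ = 1 → B; lat ⌊167.55/10⌋ = 16 → Q.
Square: lon ⌊7.13/2⌋ = 3; lat ⌊7.55/1⌋ = 7.

BQ37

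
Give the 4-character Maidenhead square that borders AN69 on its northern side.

Latitude square 9; +1 → 10, wraps to 0, carry into field.
Latitude field N = 13; +1 → 14 = O.
The longitude characters are unchanged.

AO60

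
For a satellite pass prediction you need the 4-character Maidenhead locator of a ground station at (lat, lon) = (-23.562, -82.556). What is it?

EG86

Shift to the Maidenhead origin (180°W, 90°S): lon 97.44, lat 66.44.
Field (20°×10°, letters A–R): 97.44/20 → 4 → E, 66.44/10 → 6 → G; chars EG.
Square (2°×1°, digits 0–9): 17.44/2 → 8, 6.44/1 → 6; chars 86.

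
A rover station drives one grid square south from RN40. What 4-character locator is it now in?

RM49

Latitude square 0; −1 → -1, wraps to 9, carry into field.
Latitude field N = 13; −1 → 12 = M.
The longitude characters are unchanged.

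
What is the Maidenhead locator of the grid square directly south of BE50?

BD59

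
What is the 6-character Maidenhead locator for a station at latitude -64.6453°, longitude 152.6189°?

QC65hi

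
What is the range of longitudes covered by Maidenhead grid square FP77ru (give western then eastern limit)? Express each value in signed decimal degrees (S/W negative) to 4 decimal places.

-64.5833, -64.5000

Field F=5, P=15: +5·20° lon, +15·10° lat → SW at lon -80°, lat 60°.
Square 7, 7: +7·2° lon, +7·1° lat → SW at lon -66°, lat 67°.
Subsquare r=17, u=20: +17·0.0833333° lon, +20·0.0416667° lat → SW at lon -64.5833°, lat 67.8333°.
Cell spans 0.0833333° lon × 0.0416667° lat.
west -64.5833, east -64.5000.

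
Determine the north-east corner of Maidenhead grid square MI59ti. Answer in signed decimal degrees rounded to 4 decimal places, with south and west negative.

-0.6250, 71.6667

Field M=12, I=8: +12·20° lon, +8·10° lat → SW at lon 60°, lat -10°.
Square 5, 9: +5·2° lon, +9·1° lat → SW at lon 70°, lat -1°.
Subsquare t=19, i=8: +19·0.0833333° lon, +8·0.0416667° lat → SW at lon 71.5833°, lat -0.666667°.
Cell spans 0.0833333° lon × 0.0416667° lat. NE corner is SW corner plus one full cell.
latitude -0.6250, longitude 71.6667.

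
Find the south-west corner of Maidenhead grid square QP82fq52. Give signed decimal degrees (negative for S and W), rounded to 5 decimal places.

Field Q=16, P=15: +16·20° lon, +15·10° lat → SW at lon 140°, lat 60°.
Square 8, 2: +8·2° lon, +2·1° lat → SW at lon 156°, lat 62°.
Subsquare f=5, q=16: +5·0.0833333° lon, +16·0.0416667° lat → SW at lon 156.417°, lat 62.6667°.
Extended square 5, 2: +5·0.00833333° lon, +2·0.00416667° lat → SW at lon 156.458°, lat 62.675°.
latitude 62.67500, longitude 156.45833.

62.67500, 156.45833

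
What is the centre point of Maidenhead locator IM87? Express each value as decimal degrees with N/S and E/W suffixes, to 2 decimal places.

Field I=8, M=12: +8·20° lon, +12·10° lat → SW at lon -20°, lat 30°.
Square 8, 7: +8·2° lon, +7·1° lat → SW at lon -4°, lat 37°.
Cell spans 2° lon × 1° lat. Centre is SW corner plus half of each.
latitude 37.50° N, longitude 3.00° W.

37.50° N, 3.00° W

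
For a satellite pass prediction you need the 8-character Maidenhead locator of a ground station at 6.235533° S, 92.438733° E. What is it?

NI63fs23

Shift to the Maidenhead origin (180°W, 90°S): lon 272.43873, lat 83.76447.
Field (20°×10°, letters A–R): lon ⌊272.43873/20⌋ = 13 → N; lat ⌊83.76447/10⌋ = 8 → I.
Square (2°×1°, digits 0–9): lon ⌊12.43873/2⌋ = 6; lat ⌊3.76447/1⌋ = 3.
Subsquare (5′×2.5′, letters a–x): lon ⌊0.43873/0.0833333⌋ = 5 → f; lat ⌊0.76447/0.0416667⌋ = 18 → s.
Extended square (30″×15″, digits 0–9): lon ⌊0.02207/0.00833333⌋ = 2; lat ⌊0.01447/0.00416667⌋ = 3.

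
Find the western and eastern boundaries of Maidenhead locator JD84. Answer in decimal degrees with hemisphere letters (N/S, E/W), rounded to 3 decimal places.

Field J=9, D=3: +9·20° lon, +3·10° lat → SW at lon 0°, lat -60°.
Square 8, 4: +8·2° lon, +4·1° lat → SW at lon 16°, lat -56°.
Cell spans 2° lon × 1° lat.
west 16.000° E, east 18.000° E.

16.000° E, 18.000° E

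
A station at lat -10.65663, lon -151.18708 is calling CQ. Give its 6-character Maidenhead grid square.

BH49ji

Offset from 180°W / 90°S: lon 28.8129°, lat 79.3434°.
Field: lon ⌊28.8129/20⌋ = 1 → B; lat ⌊79.3434/10⌋ = 7 → H.
Square: lon ⌊8.8129/2⌋ = 4; lat ⌊9.3434/1⌋ = 9.
Subsquare: lon ⌊0.8129/0.0833333⌋ = 9 → j; lat ⌊0.3434/0.0416667⌋ = 8 → i.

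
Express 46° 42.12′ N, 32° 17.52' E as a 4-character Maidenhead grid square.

KN66

Add 180° to longitude and 90° to latitude: 212.29, 136.70.
Field: lon ⌊212.29/20⌋ = 10 → K; lat ⌊136.70/10⌋ = 13 → N.
Square: lon ⌊12.29/2⌋ = 6; lat ⌊6.70/1⌋ = 6.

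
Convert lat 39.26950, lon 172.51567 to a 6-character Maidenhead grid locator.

RM69gg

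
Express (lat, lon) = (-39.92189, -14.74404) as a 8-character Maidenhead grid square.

IF20pb08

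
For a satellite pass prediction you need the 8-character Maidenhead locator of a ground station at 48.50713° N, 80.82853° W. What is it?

Add 180° to longitude and 90° to latitude: 99.17147, 138.50713.
Field: lon ⌊99.17147/20⌋ = 4 → E; lat ⌊138.50713/10⌋ = 13 → N.
Square: lon ⌊19.17147/2⌋ = 9; lat ⌊8.50713/1⌋ = 8.
Subsquare: lon ⌊1.17147/0.0833333⌋ = 14 → o; lat ⌊0.50713/0.0416667⌋ = 12 → m.
Extended square: lon ⌊0.00480/0.00833333⌋ = 0; lat ⌊0.00713/0.00416667⌋ = 1.

EN98om01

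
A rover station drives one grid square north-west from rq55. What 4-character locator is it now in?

Longitude square 5; −1 → 4.
Latitude square 5; +1 → 6.

RQ46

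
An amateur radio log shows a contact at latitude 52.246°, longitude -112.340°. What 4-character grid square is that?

DO32

Offset from 180°W / 90°S: lon 67.66°, lat 142.25°.
Field: 67.66/20 → 3 → D, 142.25/10 → 14 → O; chars DO.
Square: 7.66/2 → 3, 2.25/1 → 2; chars 32.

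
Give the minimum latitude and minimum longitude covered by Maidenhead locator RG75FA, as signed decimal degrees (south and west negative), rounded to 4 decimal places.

-25.0000, 174.4167

Field R=17, G=6: +17·20° lon, +6·10° lat → SW at lon 160°, lat -30°.
Square 7, 5: +7·2° lon, +5·1° lat → SW at lon 174°, lat -25°.
Subsquare f=5, a=0: +5·0.0833333° lon, +0·0.0416667° lat → SW at lon 174.417°, lat -25°.
latitude -25.0000, longitude 174.4167.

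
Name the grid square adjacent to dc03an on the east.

DC03bn

Longitude subsquare a = 0; +1 → 1 = b.
The latitude characters are unchanged.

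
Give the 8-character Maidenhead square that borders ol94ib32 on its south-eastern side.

OL94ib41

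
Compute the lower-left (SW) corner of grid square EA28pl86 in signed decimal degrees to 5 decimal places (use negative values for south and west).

-81.51667, -94.68333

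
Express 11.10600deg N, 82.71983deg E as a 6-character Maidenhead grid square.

Add 180° to longitude and 90° to latitude: 262.7198, 101.1060.
Field: 262.7198/20 → 13 → N, 101.1060/10 → 10 → K; chars NK.
Square: 2.7198/2 → 1, 1.1060/1 → 1; chars 11.
Subsquare: 0.7198/0.0833333 → 8 → i, 0.1060/0.0416667 → 2 → c; chars ic.

NK11ic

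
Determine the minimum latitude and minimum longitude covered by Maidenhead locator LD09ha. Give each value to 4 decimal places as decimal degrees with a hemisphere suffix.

51.0000° S, 40.5833° E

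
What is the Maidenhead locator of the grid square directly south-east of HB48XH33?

HB48xh42

Longitude extended square 3; +1 → 4.
Latitude extended square 3; −1 → 2.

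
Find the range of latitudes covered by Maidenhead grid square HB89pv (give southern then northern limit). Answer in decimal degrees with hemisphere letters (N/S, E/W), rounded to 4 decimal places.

70.1250° S, 70.0833° S

Field H=7, B=1: +7·20° lon, +1·10° lat → SW at lon -40°, lat -80°.
Square 8, 9: +8·2° lon, +9·1° lat → SW at lon -24°, lat -71°.
Subsquare p=15, v=21: +15·0.0833333° lon, +21·0.0416667° lat → SW at lon -22.75°, lat -70.125°.
Cell spans 0.0833333° lon × 0.0416667° lat.
south 70.1250° S, north 70.0833° S.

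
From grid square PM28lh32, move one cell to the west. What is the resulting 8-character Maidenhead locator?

PM28lh22

Longitude extended square 3; −1 → 2.
The latitude characters are unchanged.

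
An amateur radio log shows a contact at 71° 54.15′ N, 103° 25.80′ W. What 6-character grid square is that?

DQ81gv

Add 180° to longitude and 90° to latitude: 76.5700, 161.9025.
Field (20°×10°, letters A–R): 76.5700/20 → 3 → D, 161.9025/10 → 16 → Q; chars DQ.
Square (2°×1°, digits 0–9): 16.5700/2 → 8, 1.9025/1 → 1; chars 81.
Subsquare (5′×2.5′, letters a–x): 0.5700/0.0833333 → 6 → g, 0.9025/0.0416667 → 21 → v; chars gv.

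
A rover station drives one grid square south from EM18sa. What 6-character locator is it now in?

EM17sx

Latitude subsquare a = 0; −1 → -1, wraps to 23 = x, carry into square.
Latitude square 8; −1 → 7.
The longitude characters are unchanged.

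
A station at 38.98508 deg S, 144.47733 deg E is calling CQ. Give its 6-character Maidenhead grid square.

QF21fa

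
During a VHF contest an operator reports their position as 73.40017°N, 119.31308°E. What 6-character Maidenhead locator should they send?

OQ93pj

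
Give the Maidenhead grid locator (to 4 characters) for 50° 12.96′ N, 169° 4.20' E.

Offset from 180°W / 90°S: lon 349.07°, lat 140.22°.
Field: lon ⌊349.07/20⌋ = 17 → R; lat ⌊140.22/10⌋ = 14 → O.
Square: lon ⌊9.07/2⌋ = 4; lat ⌊0.22/1⌋ = 0.

RO40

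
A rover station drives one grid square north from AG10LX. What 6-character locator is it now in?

AG11la

Latitude subsquare x = 23; +1 → 24, wraps to 0 = a, carry into square.
Latitude square 0; +1 → 1.
The longitude characters are unchanged.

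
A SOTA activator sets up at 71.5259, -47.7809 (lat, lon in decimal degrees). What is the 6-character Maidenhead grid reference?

Shift to the Maidenhead origin (180°W, 90°S): lon 132.2191, lat 161.5259.
Field (20°×10°, letters A–R): lon ⌊132.2191/20⌋ = 6 → G; lat ⌊161.5259/10⌋ = 16 → Q.
Square (2°×1°, digits 0–9): lon ⌊12.2191/2⌋ = 6; lat ⌊1.5259/1⌋ = 1.
Subsquare (5′×2.5′, letters a–x): lon ⌊0.2191/0.0833333⌋ = 2 → c; lat ⌊0.5259/0.0416667⌋ = 12 → m.

GQ61cm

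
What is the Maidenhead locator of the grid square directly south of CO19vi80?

CO19vh89

Latitude extended square 0; −1 → -1, wraps to 9, carry into subsquare.
Latitude subsquare i = 8; −1 → 7 = h.
The longitude characters are unchanged.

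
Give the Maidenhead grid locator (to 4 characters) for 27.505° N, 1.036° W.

IL97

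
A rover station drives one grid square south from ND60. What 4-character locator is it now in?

Latitude square 0; −1 → -1, wraps to 9, carry into field.
Latitude field D = 3; −1 → 2 = C.
The longitude characters are unchanged.

NC69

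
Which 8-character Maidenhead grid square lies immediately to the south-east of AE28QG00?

AE28qf19

Longitude extended square 0; +1 → 1.
Latitude extended square 0; −1 → -1, wraps to 9, carry into subsquare.
Latitude subsquare g = 6; −1 → 5 = f.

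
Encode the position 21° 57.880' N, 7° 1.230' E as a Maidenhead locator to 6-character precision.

Offset from 180°W / 90°S: lon 187.0205°, lat 111.9647°.
Field: lon ⌊187.0205/20⌋ = 9 → J; lat ⌊111.9647/10⌋ = 11 → L.
Square: lon ⌊7.0205/2⌋ = 3; lat ⌊1.9647/1⌋ = 1.
Subsquare: lon ⌊1.0205/0.0833333⌋ = 12 → m; lat ⌊0.9647/0.0416667⌋ = 23 → x.

JL31mx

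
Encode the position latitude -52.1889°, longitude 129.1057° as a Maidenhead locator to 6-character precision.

PD47nt

Add 180° to longitude and 90° to latitude: 309.1057, 37.8111.
Field: 309.1057/20 → 15 → P, 37.8111/10 → 3 → D; chars PD.
Square: 9.1057/2 → 4, 7.8111/1 → 7; chars 47.
Subsquare: 1.1057/0.0833333 → 13 → n, 0.8111/0.0416667 → 19 → t; chars nt.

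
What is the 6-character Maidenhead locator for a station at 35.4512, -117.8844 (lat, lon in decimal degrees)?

DM15bk

Offset from 180°W / 90°S: lon 62.1156°, lat 125.4512°.
Field: 62.1156/20 → 3 → D, 125.4512/10 → 12 → M; chars DM.
Square: 2.1156/2 → 1, 5.4512/1 → 5; chars 15.
Subsquare: 0.1156/0.0833333 → 1 → b, 0.4512/0.0416667 → 10 → k; chars bk.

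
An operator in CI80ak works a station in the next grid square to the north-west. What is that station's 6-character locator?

CI70xl

Longitude subsquare a = 0; −1 → -1, wraps to 23 = x, carry into square.
Longitude square 8; −1 → 7.
Latitude subsquare k = 10; +1 → 11 = l.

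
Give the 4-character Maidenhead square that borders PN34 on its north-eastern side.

PN45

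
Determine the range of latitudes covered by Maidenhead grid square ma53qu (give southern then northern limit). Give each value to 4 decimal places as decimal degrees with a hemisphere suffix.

86.1667° S, 86.1250° S

Field M=12, A=0: +12·20° lon, +0·10° lat → SW at lon 60°, lat -90°.
Square 5, 3: +5·2° lon, +3·1° lat → SW at lon 70°, lat -87°.
Subsquare q=16, u=20: +16·0.0833333° lon, +20·0.0416667° lat → SW at lon 71.3333°, lat -86.1667°.
Cell spans 0.0833333° lon × 0.0416667° lat.
south 86.1667° S, north 86.1250° S.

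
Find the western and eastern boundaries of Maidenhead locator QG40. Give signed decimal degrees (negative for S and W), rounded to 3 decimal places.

148.000, 150.000

Field Q=16, G=6: +16·20° lon, +6·10° lat → SW at lon 140°, lat -30°.
Square 4, 0: +4·2° lon, +0·1° lat → SW at lon 148°, lat -30°.
Cell spans 2° lon × 1° lat.
west 148.000, east 150.000.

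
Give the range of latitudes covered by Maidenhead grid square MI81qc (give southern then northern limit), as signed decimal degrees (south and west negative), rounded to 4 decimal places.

Field M=12, I=8: +12·20° lon, +8·10° lat → SW at lon 60°, lat -10°.
Square 8, 1: +8·2° lon, +1·1° lat → SW at lon 76°, lat -9°.
Subsquare q=16, c=2: +16·0.0833333° lon, +2·0.0416667° lat → SW at lon 77.3333°, lat -8.91667°.
Cell spans 0.0833333° lon × 0.0416667° lat.
south -8.9167, north -8.8750.

-8.9167, -8.8750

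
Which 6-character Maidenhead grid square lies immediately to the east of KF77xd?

Longitude subsquare x = 23; +1 → 24, wraps to 0 = a, carry into square.
Longitude square 7; +1 → 8.
The latitude characters are unchanged.

KF87ad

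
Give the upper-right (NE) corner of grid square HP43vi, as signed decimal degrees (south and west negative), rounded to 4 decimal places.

63.3750, -30.1667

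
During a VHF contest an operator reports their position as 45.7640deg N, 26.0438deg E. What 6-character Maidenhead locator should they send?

KN35as

Add 180° to longitude and 90° to latitude: 206.0438, 135.7640.
Field: 206.0438/20 → 10 → K, 135.7640/10 → 13 → N; chars KN.
Square: 6.0438/2 → 3, 5.7640/1 → 5; chars 35.
Subsquare: 0.0438/0.0833333 → 0 → a, 0.7640/0.0416667 → 18 → s; chars as.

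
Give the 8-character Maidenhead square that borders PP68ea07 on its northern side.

Latitude extended square 7; +1 → 8.
The longitude characters are unchanged.

PP68ea08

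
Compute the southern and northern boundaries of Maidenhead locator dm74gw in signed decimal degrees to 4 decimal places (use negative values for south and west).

34.9167, 34.9583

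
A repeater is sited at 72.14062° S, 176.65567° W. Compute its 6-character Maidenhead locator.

Shift to the Maidenhead origin (180°W, 90°S): lon 3.3443, lat 17.8594.
Field: 3.3443/20 → 0 → A, 17.8594/10 → 1 → B; chars AB.
Square: 3.3443/2 → 1, 7.8594/1 → 7; chars 17.
Subsquare: 1.3443/0.0833333 → 16 → q, 0.8594/0.0416667 → 20 → u; chars qu.

AB17qu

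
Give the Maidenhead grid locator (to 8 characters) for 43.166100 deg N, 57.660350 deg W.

GN13ed09

Add 180° to longitude and 90° to latitude: 122.33965, 133.16610.
Field: lon ⌊122.33965/20⌋ = 6 → G; lat ⌊133.16610/10⌋ = 13 → N.
Square: lon ⌊2.33965/2⌋ = 1; lat ⌊3.16610/1⌋ = 3.
Subsquare: lon ⌊0.33965/0.0833333⌋ = 4 → e; lat ⌊0.16610/0.0416667⌋ = 3 → d.
Extended square: lon ⌊0.00632/0.00833333⌋ = 0; lat ⌊0.04110/0.00416667⌋ = 9.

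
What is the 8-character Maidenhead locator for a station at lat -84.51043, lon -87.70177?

EA65dl57

Shift to the Maidenhead origin (180°W, 90°S): lon 92.29823, lat 5.48957.
Field: lon ⌊92.29823/20⌋ = 4 → E; lat ⌊5.48957/10⌋ = 0 → A.
Square: lon ⌊12.29823/2⌋ = 6; lat ⌊5.48957/1⌋ = 5.
Subsquare: lon ⌊0.29823/0.0833333⌋ = 3 → d; lat ⌊0.48957/0.0416667⌋ = 11 → l.
Extended square: lon ⌊0.04823/0.00833333⌋ = 5; lat ⌊0.03124/0.00416667⌋ = 7.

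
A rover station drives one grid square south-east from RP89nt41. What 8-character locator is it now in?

RP89nt50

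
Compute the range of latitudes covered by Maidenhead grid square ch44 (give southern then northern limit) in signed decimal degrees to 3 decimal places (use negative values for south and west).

-16.000, -15.000

Field C=2, H=7: +2·20° lon, +7·10° lat → SW at lon -140°, lat -20°.
Square 4, 4: +4·2° lon, +4·1° lat → SW at lon -132°, lat -16°.
Cell spans 2° lon × 1° lat.
south -16.000, north -15.000.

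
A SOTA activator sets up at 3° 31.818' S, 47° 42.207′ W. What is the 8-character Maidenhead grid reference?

GI66dl52

Add 180° to longitude and 90° to latitude: 132.29655, 86.46970.
Field: 132.29655/20 → 6 → G, 86.46970/10 → 8 → I; chars GI.
Square: 12.29655/2 → 6, 6.46970/1 → 6; chars 66.
Subsquare: 0.29655/0.0833333 → 3 → d, 0.46970/0.0416667 → 11 → l; chars dl.
Extended square: 0.04655/0.00833333 → 5, 0.01137/0.00416667 → 2; chars 52.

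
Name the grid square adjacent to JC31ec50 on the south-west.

JC31eb49

Longitude extended square 5; −1 → 4.
Latitude extended square 0; −1 → -1, wraps to 9, carry into subsquare.
Latitude subsquare c = 2; −1 → 1 = b.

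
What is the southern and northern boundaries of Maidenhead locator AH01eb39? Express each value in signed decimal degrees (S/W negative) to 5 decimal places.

Field A=0, H=7: +0·20° lon, +7·10° lat → SW at lon -180°, lat -20°.
Square 0, 1: +0·2° lon, +1·1° lat → SW at lon -180°, lat -19°.
Subsquare e=4, b=1: +4·0.0833333° lon, +1·0.0416667° lat → SW at lon -179.667°, lat -18.9583°.
Extended square 3, 9: +3·0.00833333° lon, +9·0.00416667° lat → SW at lon -179.642°, lat -18.9208°.
Cell spans 0.00833333° lon × 0.00416667° lat.
south -18.92083, north -18.91667.

-18.92083, -18.91667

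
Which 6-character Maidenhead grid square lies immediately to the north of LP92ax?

Latitude subsquare x = 23; +1 → 24, wraps to 0 = a, carry into square.
Latitude square 2; +1 → 3.
The longitude characters are unchanged.

LP93aa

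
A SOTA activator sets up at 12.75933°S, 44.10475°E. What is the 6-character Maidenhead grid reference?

LH27bf

Shift to the Maidenhead origin (180°W, 90°S): lon 224.1047, lat 77.2407.
Field: lon ⌊224.1047/20⌋ = 11 → L; lat ⌊77.2407/10⌋ = 7 → H.
Square: lon ⌊4.1047/2⌋ = 2; lat ⌊7.2407/1⌋ = 7.
Subsquare: lon ⌊0.1047/0.0833333⌋ = 1 → b; lat ⌊0.2407/0.0416667⌋ = 5 → f.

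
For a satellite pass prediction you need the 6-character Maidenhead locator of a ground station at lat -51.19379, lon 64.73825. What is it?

MD28it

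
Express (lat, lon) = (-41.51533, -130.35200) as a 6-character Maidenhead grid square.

CE48tl

Add 180° to longitude and 90° to latitude: 49.6480, 48.4847.
Field (20°×10°, letters A–R): lon ⌊49.6480/20⌋ = 2 → C; lat ⌊48.4847/10⌋ = 4 → E.
Square (2°×1°, digits 0–9): lon ⌊9.6480/2⌋ = 4; lat ⌊8.4847/1⌋ = 8.
Subsquare (5′×2.5′, letters a–x): lon ⌊1.6480/0.0833333⌋ = 19 → t; lat ⌊0.4847/0.0416667⌋ = 11 → l.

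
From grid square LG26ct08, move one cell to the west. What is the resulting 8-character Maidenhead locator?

Longitude extended square 0; −1 → -1, wraps to 9, carry into subsquare.
Longitude subsquare c = 2; −1 → 1 = b.
The latitude characters are unchanged.

LG26bt98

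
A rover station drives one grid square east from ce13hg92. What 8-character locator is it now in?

CE13ig02

Longitude extended square 9; +1 → 10, wraps to 0, carry into subsquare.
Longitude subsquare h = 7; +1 → 8 = i.
The latitude characters are unchanged.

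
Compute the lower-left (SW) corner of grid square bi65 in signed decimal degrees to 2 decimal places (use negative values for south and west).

-5.00, -148.00

Field B=1, I=8: +1·20° lon, +8·10° lat → SW at lon -160°, lat -10°.
Square 6, 5: +6·2° lon, +5·1° lat → SW at lon -148°, lat -5°.
latitude -5.00, longitude -148.00.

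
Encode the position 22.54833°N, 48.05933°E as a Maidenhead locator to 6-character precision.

LL42an

Offset from 180°W / 90°S: lon 228.0593°, lat 112.5483°.
Field (20°×10°, letters A–R): lon ⌊228.0593/20⌋ = 11 → L; lat ⌊112.5483/10⌋ = 11 → L.
Square (2°×1°, digits 0–9): lon ⌊8.0593/2⌋ = 4; lat ⌊2.5483/1⌋ = 2.
Subsquare (5′×2.5′, letters a–x): lon ⌊0.0593/0.0833333⌋ = 0 → a; lat ⌊0.5483/0.0416667⌋ = 13 → n.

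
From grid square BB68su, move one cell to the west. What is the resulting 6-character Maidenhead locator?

BB68ru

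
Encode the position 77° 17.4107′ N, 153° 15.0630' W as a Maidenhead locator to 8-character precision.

BQ37ig99

Offset from 180°W / 90°S: lon 26.74895°, lat 167.29018°.
Field: lon ⌊26.74895/20⌋ = 1 → B; lat ⌊167.29018/10⌋ = 16 → Q.
Square: lon ⌊6.74895/2⌋ = 3; lat ⌊7.29018/1⌋ = 7.
Subsquare: lon ⌊0.74895/0.0833333⌋ = 8 → i; lat ⌊0.29018/0.0416667⌋ = 6 → g.
Extended square: lon ⌊0.08228/0.00833333⌋ = 9; lat ⌊0.04018/0.00416667⌋ = 9.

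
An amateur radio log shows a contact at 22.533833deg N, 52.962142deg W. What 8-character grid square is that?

GL32mm48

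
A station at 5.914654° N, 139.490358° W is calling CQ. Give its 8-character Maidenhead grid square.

CJ05gv19

Offset from 180°W / 90°S: lon 40.50964°, lat 95.91465°.
Field (20°×10°, letters A–R): 40.50964/20 → 2 → C, 95.91465/10 → 9 → J; chars CJ.
Square (2°×1°, digits 0–9): 0.50964/2 → 0, 5.91465/1 → 5; chars 05.
Subsquare (5′×2.5′, letters a–x): 0.50964/0.0833333 → 6 → g, 0.91465/0.0416667 → 21 → v; chars gv.
Extended square (30″×15″, digits 0–9): 0.00964/0.00833333 → 1, 0.03965/0.00416667 → 9; chars 19.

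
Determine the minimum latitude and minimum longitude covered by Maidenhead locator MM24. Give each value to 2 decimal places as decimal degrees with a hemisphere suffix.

Field M=12, M=12: +12·20° lon, +12·10° lat → SW at lon 60°, lat 30°.
Square 2, 4: +2·2° lon, +4·1° lat → SW at lon 64°, lat 34°.
latitude 34.00° N, longitude 64.00° E.

34.00° N, 64.00° E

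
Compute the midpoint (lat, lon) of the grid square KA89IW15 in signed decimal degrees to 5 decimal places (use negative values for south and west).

-80.06042, 36.67917

Field K=10, A=0: +10·20° lon, +0·10° lat → SW at lon 20°, lat -90°.
Square 8, 9: +8·2° lon, +9·1° lat → SW at lon 36°, lat -81°.
Subsquare i=8, w=22: +8·0.0833333° lon, +22·0.0416667° lat → SW at lon 36.6667°, lat -80.0833°.
Extended square 1, 5: +1·0.00833333° lon, +5·0.00416667° lat → SW at lon 36.675°, lat -80.0625°.
Cell spans 0.00833333° lon × 0.00416667° lat. Centre is SW corner plus half of each.
latitude -80.06042, longitude 36.67917.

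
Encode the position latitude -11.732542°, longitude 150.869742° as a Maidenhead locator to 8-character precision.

QH58kg44

Shift to the Maidenhead origin (180°W, 90°S): lon 330.86974, lat 78.26746.
Field: lon ⌊330.86974/20⌋ = 16 → Q; lat ⌊78.26746/10⌋ = 7 → H.
Square: lon ⌊10.86974/2⌋ = 5; lat ⌊8.26746/1⌋ = 8.
Subsquare: lon ⌊0.86974/0.0833333⌋ = 10 → k; lat ⌊0.26746/0.0416667⌋ = 6 → g.
Extended square: lon ⌊0.03641/0.00833333⌋ = 4; lat ⌊0.01746/0.00416667⌋ = 4.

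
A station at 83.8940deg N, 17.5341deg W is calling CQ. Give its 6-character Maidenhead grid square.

Shift to the Maidenhead origin (180°W, 90°S): lon 162.4659, lat 173.8940.
Field: 162.4659/20 → 8 → I, 173.8940/10 → 17 → R; chars IR.
Square: 2.4659/2 → 1, 3.8940/1 → 3; chars 13.
Subsquare: 0.4659/0.0833333 → 5 → f, 0.8940/0.0416667 → 21 → v; chars fv.

IR13fv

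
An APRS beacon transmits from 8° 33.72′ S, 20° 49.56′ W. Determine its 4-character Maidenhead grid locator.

Add 180° to longitude and 90° to latitude: 159.17, 81.44.
Field: lon ⌊159.17/20⌋ = 7 → H; lat ⌊81.44/10⌋ = 8 → I.
Square: lon ⌊19.17/2⌋ = 9; lat ⌊1.44/1⌋ = 1.

HI91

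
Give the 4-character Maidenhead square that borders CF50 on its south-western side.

CE49

Longitude square 5; −1 → 4.
Latitude square 0; −1 → -1, wraps to 9, carry into field.
Latitude field F = 5; −1 → 4 = E.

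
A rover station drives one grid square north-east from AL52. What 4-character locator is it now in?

AL63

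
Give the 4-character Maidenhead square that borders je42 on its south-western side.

Longitude square 4; −1 → 3.
Latitude square 2; −1 → 1.

JE31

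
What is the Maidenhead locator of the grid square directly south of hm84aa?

HM83ax

Latitude subsquare a = 0; −1 → -1, wraps to 23 = x, carry into square.
Latitude square 4; −1 → 3.
The longitude characters are unchanged.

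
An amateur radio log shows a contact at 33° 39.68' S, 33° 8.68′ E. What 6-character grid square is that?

Offset from 180°W / 90°S: lon 213.1447°, lat 56.3387°.
Field: 213.1447/20 → 10 → K, 56.3387/10 → 5 → F; chars KF.
Square: 13.1447/2 → 6, 6.3387/1 → 6; chars 66.
Subsquare: 1.1447/0.0833333 → 13 → n, 0.3387/0.0416667 → 8 → i; chars ni.

KF66ni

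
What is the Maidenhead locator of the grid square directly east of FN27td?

FN27ud

Longitude subsquare t = 19; +1 → 20 = u.
The latitude characters are unchanged.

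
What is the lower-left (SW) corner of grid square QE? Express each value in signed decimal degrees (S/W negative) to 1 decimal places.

-50.0, 140.0

Field Q=16, E=4: +16·20° lon, +4·10° lat → SW at lon 140°, lat -50°.
latitude -50.0, longitude 140.0.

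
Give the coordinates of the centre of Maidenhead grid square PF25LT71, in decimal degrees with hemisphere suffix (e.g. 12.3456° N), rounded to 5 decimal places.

Field P=15, F=5: +15·20° lon, +5·10° lat → SW at lon 120°, lat -40°.
Square 2, 5: +2·2° lon, +5·1° lat → SW at lon 124°, lat -35°.
Subsquare l=11, t=19: +11·0.0833333° lon, +19·0.0416667° lat → SW at lon 124.917°, lat -34.2083°.
Extended square 7, 1: +7·0.00833333° lon, +1·0.00416667° lat → SW at lon 124.975°, lat -34.2042°.
Cell spans 0.00833333° lon × 0.00416667° lat. Centre is SW corner plus half of each.
latitude 34.20208° S, longitude 124.97917° E.

34.20208° S, 124.97917° E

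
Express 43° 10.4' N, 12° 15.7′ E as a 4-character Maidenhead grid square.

JN63

Add 180° to longitude and 90° to latitude: 192.26, 133.17.
Field: 192.26/20 → 9 → J, 133.17/10 → 13 → N; chars JN.
Square: 12.26/2 → 6, 3.17/1 → 3; chars 63.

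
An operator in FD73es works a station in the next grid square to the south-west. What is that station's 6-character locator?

FD73dr

Longitude subsquare e = 4; −1 → 3 = d.
Latitude subsquare s = 18; −1 → 17 = r.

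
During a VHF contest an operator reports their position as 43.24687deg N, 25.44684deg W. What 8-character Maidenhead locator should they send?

Offset from 180°W / 90°S: lon 154.55316°, lat 133.24687°.
Field: lon ⌊154.55316/20⌋ = 7 → H; lat ⌊133.24687/10⌋ = 13 → N.
Square: lon ⌊14.55316/2⌋ = 7; lat ⌊3.24687/1⌋ = 3.
Subsquare: lon ⌊0.55316/0.0833333⌋ = 6 → g; lat ⌊0.24687/0.0416667⌋ = 5 → f.
Extended square: lon ⌊0.05316/0.00833333⌋ = 6; lat ⌊0.03854/0.00416667⌋ = 9.

HN73gf69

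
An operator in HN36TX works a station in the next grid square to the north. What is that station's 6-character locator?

HN37ta

Latitude subsquare x = 23; +1 → 24, wraps to 0 = a, carry into square.
Latitude square 6; +1 → 7.
The longitude characters are unchanged.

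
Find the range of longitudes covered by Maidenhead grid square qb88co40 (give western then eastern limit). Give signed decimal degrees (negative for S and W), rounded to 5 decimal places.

Field Q=16, B=1: +16·20° lon, +1·10° lat → SW at lon 140°, lat -80°.
Square 8, 8: +8·2° lon, +8·1° lat → SW at lon 156°, lat -72°.
Subsquare c=2, o=14: +2·0.0833333° lon, +14·0.0416667° lat → SW at lon 156.167°, lat -71.4167°.
Extended square 4, 0: +4·0.00833333° lon, +0·0.00416667° lat → SW at lon 156.2°, lat -71.4167°.
Cell spans 0.00833333° lon × 0.00416667° lat.
west 156.20000, east 156.20833.

156.20000, 156.20833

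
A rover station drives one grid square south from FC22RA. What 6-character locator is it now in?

Latitude subsquare a = 0; −1 → -1, wraps to 23 = x, carry into square.
Latitude square 2; −1 → 1.
The longitude characters are unchanged.

FC21rx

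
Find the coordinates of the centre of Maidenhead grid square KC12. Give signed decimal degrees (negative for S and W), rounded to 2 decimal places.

Field K=10, C=2: +10·20° lon, +2·10° lat → SW at lon 20°, lat -70°.
Square 1, 2: +1·2° lon, +2·1° lat → SW at lon 22°, lat -68°.
Cell spans 2° lon × 1° lat. Centre is SW corner plus half of each.
latitude -67.50, longitude 23.00.

-67.50, 23.00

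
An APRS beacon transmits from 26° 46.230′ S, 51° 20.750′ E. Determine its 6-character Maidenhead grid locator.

Offset from 180°W / 90°S: lon 231.3458°, lat 63.2295°.
Field: 231.3458/20 → 11 → L, 63.2295/10 → 6 → G; chars LG.
Square: 11.3458/2 → 5, 3.2295/1 → 3; chars 53.
Subsquare: 1.3458/0.0833333 → 16 → q, 0.2295/0.0416667 → 5 → f; chars qf.

LG53qf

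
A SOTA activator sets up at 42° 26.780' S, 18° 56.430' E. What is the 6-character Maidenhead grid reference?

JE97ln

Offset from 180°W / 90°S: lon 198.9405°, lat 47.5537°.
Field: 198.9405/20 → 9 → J, 47.5537/10 → 4 → E; chars JE.
Square: 18.9405/2 → 9, 7.5537/1 → 7; chars 97.
Subsquare: 0.9405/0.0833333 → 11 → l, 0.5537/0.0416667 → 13 → n; chars ln.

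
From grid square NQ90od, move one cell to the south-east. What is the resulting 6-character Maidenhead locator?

Longitude subsquare o = 14; +1 → 15 = p.
Latitude subsquare d = 3; −1 → 2 = c.

NQ90pc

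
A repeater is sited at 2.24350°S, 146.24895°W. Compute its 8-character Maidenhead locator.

BI67vs01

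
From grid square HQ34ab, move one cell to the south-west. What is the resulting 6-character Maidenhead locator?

Longitude subsquare a = 0; −1 → -1, wraps to 23 = x, carry into square.
Longitude square 3; −1 → 2.
Latitude subsquare b = 1; −1 → 0 = a.

HQ24xa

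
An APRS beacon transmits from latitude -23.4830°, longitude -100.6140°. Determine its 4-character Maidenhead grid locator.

Add 180° to longitude and 90° to latitude: 79.39, 66.52.
Field: lon ⌊79.39/20⌋ = 3 → D; lat ⌊66.52/10⌋ = 6 → G.
Square: lon ⌊19.39/2⌋ = 9; lat ⌊6.52/1⌋ = 6.

DG96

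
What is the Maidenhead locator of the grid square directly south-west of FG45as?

FG35xr

Longitude subsquare a = 0; −1 → -1, wraps to 23 = x, carry into square.
Longitude square 4; −1 → 3.
Latitude subsquare s = 18; −1 → 17 = r.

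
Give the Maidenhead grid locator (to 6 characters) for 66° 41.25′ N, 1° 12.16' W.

IP96jq

Shift to the Maidenhead origin (180°W, 90°S): lon 178.7973, lat 156.6875.
Field: lon ⌊178.7973/20⌋ = 8 → I; lat ⌊156.6875/10⌋ = 15 → P.
Square: lon ⌊18.7973/2⌋ = 9; lat ⌊6.6875/1⌋ = 6.
Subsquare: lon ⌊0.7973/0.0833333⌋ = 9 → j; lat ⌊0.6875/0.0416667⌋ = 16 → q.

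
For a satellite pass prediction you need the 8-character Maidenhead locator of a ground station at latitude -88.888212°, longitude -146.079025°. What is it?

BA61xc06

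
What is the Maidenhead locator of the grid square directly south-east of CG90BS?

CG90cr

Longitude subsquare b = 1; +1 → 2 = c.
Latitude subsquare s = 18; −1 → 17 = r.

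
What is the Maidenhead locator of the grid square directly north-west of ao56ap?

Longitude subsquare a = 0; −1 → -1, wraps to 23 = x, carry into square.
Longitude square 5; −1 → 4.
Latitude subsquare p = 15; +1 → 16 = q.

AO46xq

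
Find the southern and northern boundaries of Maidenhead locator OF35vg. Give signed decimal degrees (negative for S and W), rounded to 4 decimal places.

-34.7500, -34.7083

Field O=14, F=5: +14·20° lon, +5·10° lat → SW at lon 100°, lat -40°.
Square 3, 5: +3·2° lon, +5·1° lat → SW at lon 106°, lat -35°.
Subsquare v=21, g=6: +21·0.0833333° lon, +6·0.0416667° lat → SW at lon 107.75°, lat -34.75°.
Cell spans 0.0833333° lon × 0.0416667° lat.
south -34.7500, north -34.7083.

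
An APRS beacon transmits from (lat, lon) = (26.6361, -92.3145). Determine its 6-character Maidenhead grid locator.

Offset from 180°W / 90°S: lon 87.6855°, lat 116.6361°.
Field: 87.6855/20 → 4 → E, 116.6361/10 → 11 → L; chars EL.
Square: 7.6855/2 → 3, 6.6361/1 → 6; chars 36.
Subsquare: 1.6855/0.0833333 → 20 → u, 0.6361/0.0416667 → 15 → p; chars up.

EL36up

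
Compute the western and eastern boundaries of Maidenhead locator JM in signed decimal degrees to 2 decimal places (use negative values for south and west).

Field J=9, M=12: +9·20° lon, +12·10° lat → SW at lon 0°, lat 30°.
Cell spans 20° lon × 10° lat.
west 0.00, east 20.00.

0.00, 20.00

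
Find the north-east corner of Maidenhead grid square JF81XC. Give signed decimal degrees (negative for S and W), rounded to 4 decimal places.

-38.8750, 18.0000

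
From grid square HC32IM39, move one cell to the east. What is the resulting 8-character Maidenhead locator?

HC32im49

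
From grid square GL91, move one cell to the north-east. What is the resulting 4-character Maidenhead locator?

Longitude square 9; +1 → 10, wraps to 0, carry into field.
Longitude field G = 6; +1 → 7 = H.
Latitude square 1; +1 → 2.

HL02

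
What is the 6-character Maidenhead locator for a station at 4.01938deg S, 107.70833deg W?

DI65dx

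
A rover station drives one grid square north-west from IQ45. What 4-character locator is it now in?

IQ36

Longitude square 4; −1 → 3.
Latitude square 5; +1 → 6.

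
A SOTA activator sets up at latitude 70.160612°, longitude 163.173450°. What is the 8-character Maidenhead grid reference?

Shift to the Maidenhead origin (180°W, 90°S): lon 343.17345, lat 160.16061.
Field: 343.17345/20 → 17 → R, 160.16061/10 → 16 → Q; chars RQ.
Square: 3.17345/2 → 1, 0.16061/1 → 0; chars 10.
Subsquare: 1.17345/0.0833333 → 14 → o, 0.16061/0.0416667 → 3 → d; chars od.
Extended square: 0.00678/0.00833333 → 0, 0.03561/0.00416667 → 8; chars 08.

RQ10od08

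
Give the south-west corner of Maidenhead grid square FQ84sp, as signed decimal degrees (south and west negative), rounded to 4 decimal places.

74.6250, -62.5000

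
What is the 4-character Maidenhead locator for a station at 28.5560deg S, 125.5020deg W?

CG71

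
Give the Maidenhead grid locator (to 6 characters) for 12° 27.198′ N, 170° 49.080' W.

Add 180° to longitude and 90° to latitude: 9.1820, 102.4533.
Field (20°×10°, letters A–R): lon ⌊9.1820/20⌋ = 0 → A; lat ⌊102.4533/10⌋ = 10 → K.
Square (2°×1°, digits 0–9): lon ⌊9.1820/2⌋ = 4; lat ⌊2.4533/1⌋ = 2.
Subsquare (5′×2.5′, letters a–x): lon ⌊1.1820/0.0833333⌋ = 14 → o; lat ⌊0.4533/0.0416667⌋ = 10 → k.

AK42ok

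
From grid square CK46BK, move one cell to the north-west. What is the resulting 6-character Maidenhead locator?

Longitude subsquare b = 1; −1 → 0 = a.
Latitude subsquare k = 10; +1 → 11 = l.

CK46al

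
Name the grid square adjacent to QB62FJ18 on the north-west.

Longitude extended square 1; −1 → 0.
Latitude extended square 8; +1 → 9.

QB62fj09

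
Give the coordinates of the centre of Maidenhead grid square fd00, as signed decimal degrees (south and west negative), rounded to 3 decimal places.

Field F=5, D=3: +5·20° lon, +3·10° lat → SW at lon -80°, lat -60°.
Square 0, 0: +0·2° lon, +0·1° lat → SW at lon -80°, lat -60°.
Cell spans 2° lon × 1° lat. Centre is SW corner plus half of each.
latitude -59.500, longitude -79.000.

-59.500, -79.000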